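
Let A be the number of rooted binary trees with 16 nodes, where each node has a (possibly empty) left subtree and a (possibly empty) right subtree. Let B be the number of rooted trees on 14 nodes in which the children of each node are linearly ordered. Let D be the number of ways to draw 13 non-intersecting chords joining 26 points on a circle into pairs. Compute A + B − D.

35357670

Rooted binary trees with 16 nodes (each child slot possibly empty) number C_16. So A = C_16 = 35357670.
A rooted plane tree on 14 nodes has 13 edges, and such trees are counted by C_13. So B = C_13 = 742900.
Non-crossing perfect matchings of 2n points on a circle are counted by C_n; with 26 points, n = 13. So D = C_13 = 742900.
A + B − D = 35357670 + 742900 − 742900 = 35357670.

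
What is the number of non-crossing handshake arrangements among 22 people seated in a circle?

58786

With 22 = 2·11 people, non-crossing handshake pairings are non-crossing perfect matchings on a circle, counted by C_11.
C_11 = 58786.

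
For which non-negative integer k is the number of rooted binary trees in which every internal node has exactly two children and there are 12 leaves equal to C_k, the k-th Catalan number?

11

Full binary trees with 12 leaves have 12−1 = 11 internal nodes, so there are C_11 of them.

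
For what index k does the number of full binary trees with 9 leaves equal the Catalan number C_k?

Full binary trees with 9 leaves have 9−1 = 8 internal nodes, so there are C_8 of them.

8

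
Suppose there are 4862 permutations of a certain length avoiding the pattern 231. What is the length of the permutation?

9

Permutations of [n] avoiding a fixed length-3 pattern are counted by C_n, and C_9 = 4862.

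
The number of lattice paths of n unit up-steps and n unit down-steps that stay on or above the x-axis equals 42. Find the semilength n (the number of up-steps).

Dyck paths of semilength n are counted by C_n; 42 = C_5.

5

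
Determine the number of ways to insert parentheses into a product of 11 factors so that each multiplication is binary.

Ways to associate a product of 11 factors correspond to binary trees on 11 leaves, so the count is C_10.
C_10 = C(20,10)/11 = 184756/11 = 16796.

16796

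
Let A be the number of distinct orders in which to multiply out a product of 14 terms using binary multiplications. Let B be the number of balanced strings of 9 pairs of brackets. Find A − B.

738038

Bracketing 14 factors into binary products is counted by C_{14−1} = C_13. So A = C_13 = 742900.
With 9 pairs the number of balanced bracket strings is the Catalan number C_9. So B = C_9 = 4862.
A − B = 742900 − 4862 = 738038.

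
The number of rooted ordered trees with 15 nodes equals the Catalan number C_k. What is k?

Rooted ordered (plane) trees on m nodes have m−1 edges and are counted by C_{m−1}; m = 15 gives C_14.

14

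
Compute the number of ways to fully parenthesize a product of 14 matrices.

742900

Parenthesizations of m factors correspond to full binary trees with m leaves, counted by C_{m−1}; m = 14 gives C_13.
C_13 = C(26,13)/14 = 10400600/14 = 742900.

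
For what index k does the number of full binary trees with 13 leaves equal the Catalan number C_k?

12

A full binary tree with L leaves has L−1 internal nodes and is counted by C_{L−1}; L = 13 gives C_12.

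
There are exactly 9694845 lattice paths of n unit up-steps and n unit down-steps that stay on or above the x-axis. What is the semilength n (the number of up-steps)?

Dyck paths of semilength n are counted by C_n; 9694845 = C_15.

15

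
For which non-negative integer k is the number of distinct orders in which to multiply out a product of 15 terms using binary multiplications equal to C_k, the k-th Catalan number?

Bracketing 15 factors into binary products is counted by C_{15−1} = C_14.

14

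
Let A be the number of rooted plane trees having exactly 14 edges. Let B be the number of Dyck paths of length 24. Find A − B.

Rooted ordered trees with n edges are counted by C_n; here n = 14. So A = C_14 = 2674440.
Dyck paths of semilength n (length 2n) are counted by C_n; here n = 12. So B = C_12 = 208012.
A − B = 2674440 − 208012 = 2466428.

2466428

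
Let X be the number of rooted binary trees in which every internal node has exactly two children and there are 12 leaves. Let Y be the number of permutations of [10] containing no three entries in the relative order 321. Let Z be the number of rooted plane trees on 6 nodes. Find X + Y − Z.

75540

Full binary trees with 12 leaves have 12−1 = 11 internal nodes, so there are C_11 of them. So X = C_11 = 58786.
For any fixed pattern of length 3, the pattern-avoiding permutations of [10] number C_10. So Y = C_10 = 16796.
A rooted plane tree on 6 nodes has 5 edges, and such trees are counted by C_5. So Z = C_5 = 42.
X + Y − Z = 58786 + 16796 − 42 = 75540.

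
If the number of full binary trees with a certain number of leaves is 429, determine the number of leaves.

Full binary trees with L leaves are counted by C_{L−1}. Since C_7 = 429, the index is 7.
So the index is 7, and the number of leaves is 7 + 1 = 8.

8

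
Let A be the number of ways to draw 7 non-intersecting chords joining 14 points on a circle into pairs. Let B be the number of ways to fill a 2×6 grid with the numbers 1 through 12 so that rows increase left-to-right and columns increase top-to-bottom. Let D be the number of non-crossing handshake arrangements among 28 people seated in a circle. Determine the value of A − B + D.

2674737

Non-crossing perfect matchings of 2n points on a circle are counted by C_n; with 14 points, n = 7. So A = C_7 = 429.
By the hook-length formula (or a Dyck-path bijection), SYT of shape 2×6 number C_6. So B = C_6 = 132.
With 28 = 2·14 people, non-crossing handshake pairings are non-crossing perfect matchings on a circle, counted by C_14. So D = C_14 = 2674440.
A − B + D = 429 − 132 + 2674440 = 2674737.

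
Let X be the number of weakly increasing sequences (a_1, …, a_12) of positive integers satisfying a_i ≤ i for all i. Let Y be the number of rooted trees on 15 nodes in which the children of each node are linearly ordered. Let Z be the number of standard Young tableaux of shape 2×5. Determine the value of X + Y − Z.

Weakly increasing sequences with a_i ≤ i biject with Dyck paths of semilength 12, so there are C_12. So X = C_12 = 208012.
Rooted ordered (plane) trees on m nodes have m−1 edges and are counted by C_{m−1}; m = 15 gives C_14. So Y = C_14 = 2674440.
Standard Young tableaux of shape 2×n are counted by C_n; here n = 5. So Z = C_5 = 42.
X + Y − Z = 208012 + 2674440 − 42 = 2882410.

2882410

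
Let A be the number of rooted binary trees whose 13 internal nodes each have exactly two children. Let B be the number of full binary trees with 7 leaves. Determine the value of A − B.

742768

The number of full binary trees on 13 internal nodes is the Catalan number C_13. So A = C_13 = 742900.
Full binary trees with 7 leaves have 7−1 = 6 internal nodes, so there are C_6 of them. So B = C_6 = 132.
A − B = 742900 − 132 = 742768.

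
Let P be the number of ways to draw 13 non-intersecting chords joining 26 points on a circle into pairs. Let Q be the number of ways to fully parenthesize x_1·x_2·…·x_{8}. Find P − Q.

Non-crossing perfect matchings of 2n points on a circle are counted by C_n; with 26 points, n = 13. So P = C_13 = 742900.
Bracketing 8 factors into binary products is counted by C_{8−1} = C_7. So Q = C_7 = 429.
P − Q = 742900 − 429 = 742471.

742471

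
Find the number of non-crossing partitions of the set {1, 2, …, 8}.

1430

Non-crossing partitions of an n-element set are counted by C_n; here n = 8.
C_8 = C(16,8)/9 = 12870/9 = 1430.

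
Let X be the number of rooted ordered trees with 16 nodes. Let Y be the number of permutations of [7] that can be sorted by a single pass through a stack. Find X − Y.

9694416

A rooted plane tree on 16 nodes has 15 edges, and such trees are counted by C_15. So X = C_15 = 9694845.
Stack-sortable permutations are exactly the 231-avoiding ones, counted by C_n; here n = 7. So Y = C_7 = 429.
X − Y = 9694845 − 429 = 9694416.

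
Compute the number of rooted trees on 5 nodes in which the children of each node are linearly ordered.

14

A rooted plane tree on 5 nodes has 4 edges, and such trees are counted by C_4.
C_4 = C(8,4)/5 = 70/5 = 14.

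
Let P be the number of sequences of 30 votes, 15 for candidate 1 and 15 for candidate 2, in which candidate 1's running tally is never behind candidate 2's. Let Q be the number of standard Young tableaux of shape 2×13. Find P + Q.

10437745

Reading a vote for the leader as '(' and for the other as ')' turns such a sequence into a balanced string of 15 pairs, so the count is C_15. So P = C_15 = 9694845.
Standard Young tableaux of shape 2×n are counted by C_n; here n = 13. So Q = C_13 = 742900.
P + Q = 9694845 + 742900 = 10437745.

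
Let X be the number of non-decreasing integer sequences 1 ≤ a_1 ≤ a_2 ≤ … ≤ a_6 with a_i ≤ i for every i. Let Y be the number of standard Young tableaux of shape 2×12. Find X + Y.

Such sub-staircase sequences of length n are counted by C_n; here n = 6. So X = C_6 = 132.
By the hook-length formula (or a Dyck-path bijection), SYT of shape 2×12 number C_12. So Y = C_12 = 208012.
X + Y = 132 + 208012 = 208144.

208144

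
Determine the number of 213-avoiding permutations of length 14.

For any fixed pattern of length 3, the pattern-avoiding permutations of [14] number C_14.
C_14 = C(28,14)/15 = 40116600/15 = 2674440.

2674440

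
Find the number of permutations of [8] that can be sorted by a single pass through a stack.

1430

Stack-sortable permutations are exactly the 231-avoiding ones, counted by C_n; here n = 8.
C_8 = C(16,8)/9 = 12870/9 = 1430.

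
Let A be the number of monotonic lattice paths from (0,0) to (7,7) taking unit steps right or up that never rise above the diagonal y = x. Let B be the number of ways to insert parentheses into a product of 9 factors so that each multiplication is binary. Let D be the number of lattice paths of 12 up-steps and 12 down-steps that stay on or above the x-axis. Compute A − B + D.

Monotone paths in an n×n grid that stay weakly below the diagonal are counted by C_n; here n = 7. So A = C_7 = 429.
Parenthesizations of m factors correspond to full binary trees with m leaves, counted by C_{m−1}; m = 9 gives C_8. So B = C_8 = 1430.
A Dyck path with 12 up-steps and 12 down-steps has semilength 12, so there are C_12 of them. So D = C_12 = 208012.
A − B + D = 429 − 1430 + 208012 = 207011.

207011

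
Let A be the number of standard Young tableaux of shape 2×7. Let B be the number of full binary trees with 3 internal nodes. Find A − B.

Standard Young tableaux of shape 2×n are counted by C_n; here n = 7. So A = C_7 = 429.
Full binary trees with n internal nodes are counted by C_n; here n = 3. So B = C_3 = 5.
A − B = 429 − 5 = 424.

424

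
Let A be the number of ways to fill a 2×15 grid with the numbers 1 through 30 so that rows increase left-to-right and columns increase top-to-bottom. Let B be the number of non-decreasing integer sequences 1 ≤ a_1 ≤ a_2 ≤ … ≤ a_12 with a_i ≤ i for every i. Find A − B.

9486833

Standard Young tableaux of shape 2×n are counted by C_n; here n = 15. So A = C_15 = 9694845.
Weakly increasing sequences with a_i ≤ i biject with Dyck paths of semilength 12, so there are C_12. So B = C_12 = 208012.
A − B = 9694845 − 208012 = 9486833.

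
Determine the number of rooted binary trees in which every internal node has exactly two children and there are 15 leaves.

2674440

Full binary trees with 15 leaves have 15−1 = 14 internal nodes, so there are C_14 of them.
C_14 = C(28,14)/15 = 40116600/15 = 2674440.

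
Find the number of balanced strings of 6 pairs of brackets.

With 6 pairs the number of balanced bracket strings is the Catalan number C_6.
C_6 = C_5 · 2(2·5+1)/(5+2) = 42 · 22/7 = 132.

132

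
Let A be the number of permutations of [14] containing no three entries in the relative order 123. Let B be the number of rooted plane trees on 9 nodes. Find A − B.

Permutations of [n] avoiding any single length-3 pattern are counted by C_n; here n = 14. So A = C_14 = 2674440.
A rooted plane tree on 9 nodes has 8 edges, and such trees are counted by C_8. So B = C_8 = 1430.
A − B = 2674440 − 1430 = 2673010.

2673010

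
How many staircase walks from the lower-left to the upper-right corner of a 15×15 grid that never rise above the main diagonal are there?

9694845

Sub-diagonal monotone paths from (0,0) to (15,15) biject with Dyck paths of semilength 15, giving C_15.
C_15 = 9694845.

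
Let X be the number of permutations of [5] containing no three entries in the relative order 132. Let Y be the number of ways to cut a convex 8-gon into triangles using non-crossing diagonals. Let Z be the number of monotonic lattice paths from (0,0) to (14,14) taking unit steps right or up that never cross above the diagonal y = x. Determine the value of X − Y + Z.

2674350

For any fixed pattern of length 3, the pattern-avoiding permutations of [5] number C_5. So X = C_5 = 42.
Triangulations of a convex m-gon are counted by C_{m−2}; with m = 8 this is C_6. So Y = C_6 = 132.
Sub-diagonal monotone paths from (0,0) to (14,14) biject with Dyck paths of semilength 14, giving C_14. So Z = C_14 = 2674440.
X − Y + Z = 42 − 132 + 2674440 = 2674350.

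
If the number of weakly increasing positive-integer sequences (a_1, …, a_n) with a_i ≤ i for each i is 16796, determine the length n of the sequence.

Such sub-staircase sequences of length n are counted by C_n. Since C_10 = 16796, the index is 10.

10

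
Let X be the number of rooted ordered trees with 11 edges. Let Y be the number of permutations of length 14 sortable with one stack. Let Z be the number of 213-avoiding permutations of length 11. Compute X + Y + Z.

2792012

Rooted ordered trees with n edges are counted by C_n; here n = 11. So X = C_11 = 58786.
Stack-sortable permutations are exactly the 231-avoiding ones, counted by C_n; here n = 14. So Y = C_14 = 2674440.
Permutations of [n] avoiding any single length-3 pattern are counted by C_n; here n = 11. So Z = C_11 = 58786.
X + Y + Z = 58786 + 2674440 + 58786 = 2792012.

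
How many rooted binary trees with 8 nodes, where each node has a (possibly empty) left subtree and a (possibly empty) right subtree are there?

1430

There are C_n binary search tree shapes on n keys; with n = 8 that is C_8.
C_8 = C(16,8)/9 = 12870/9 = 1430.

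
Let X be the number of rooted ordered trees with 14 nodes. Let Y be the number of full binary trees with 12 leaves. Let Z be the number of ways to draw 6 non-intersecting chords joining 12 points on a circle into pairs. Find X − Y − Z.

683982

Rooted ordered (plane) trees on m nodes have m−1 edges and are counted by C_{m−1}; m = 14 gives C_13. So X = C_13 = 742900.
A full binary tree with L leaves has L−1 internal nodes and is counted by C_{L−1}; L = 12 gives C_11. So Y = C_11 = 58786.
Non-crossing perfect matchings of 2n points on a circle are counted by C_n; with 12 points, n = 6. So Z = C_6 = 132.
X − Y − Z = 742900 − 58786 − 132 = 683982.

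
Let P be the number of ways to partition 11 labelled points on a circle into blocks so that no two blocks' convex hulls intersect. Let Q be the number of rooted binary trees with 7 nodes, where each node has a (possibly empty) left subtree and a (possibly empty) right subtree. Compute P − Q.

The non-crossing partitions of [11] form a lattice of size C_11. So P = C_11 = 58786.
Binary trees (left/right distinguished) on n nodes are counted by C_n; here n = 7. So Q = C_7 = 429.
P − Q = 58786 − 429 = 58357.

58357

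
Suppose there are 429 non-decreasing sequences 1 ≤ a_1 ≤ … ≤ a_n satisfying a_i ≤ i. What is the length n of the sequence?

7

Such sub-staircase sequences of length n are counted by C_n; 429 = C_7.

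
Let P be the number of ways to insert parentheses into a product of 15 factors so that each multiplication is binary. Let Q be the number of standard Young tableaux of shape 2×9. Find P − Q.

2669578

Ways to associate a product of 15 factors correspond to binary trees on 15 leaves, so the count is C_14. So P = C_14 = 2674440.
By the hook-length formula (or a Dyck-path bijection), SYT of shape 2×9 number C_9. So Q = C_9 = 4862.
P − Q = 2674440 − 4862 = 2669578.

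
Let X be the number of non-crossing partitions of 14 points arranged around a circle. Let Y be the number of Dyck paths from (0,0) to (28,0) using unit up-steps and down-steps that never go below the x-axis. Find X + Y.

Non-crossing partitions of an n-element set are counted by C_n; here n = 14. So X = C_14 = 2674440.
Dyck paths of semilength n (length 2n) are counted by C_n; here n = 14. So Y = C_14 = 2674440.
X + Y = 2674440 + 2674440 = 5348880.

5348880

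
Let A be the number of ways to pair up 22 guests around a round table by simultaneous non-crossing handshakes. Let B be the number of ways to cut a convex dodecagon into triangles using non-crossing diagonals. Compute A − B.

With 22 = 2·11 people, non-crossing handshake pairings are non-crossing perfect matchings on a circle, counted by C_11. So A = C_11 = 58786.
The number of triangulations of a 12-gon is the Catalan number C_10 (index = sides − 2). So B = C_10 = 16796.
A − B = 58786 − 16796 = 41990.

41990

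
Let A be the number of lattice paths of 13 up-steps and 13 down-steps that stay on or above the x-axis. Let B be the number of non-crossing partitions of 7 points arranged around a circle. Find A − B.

742471

A Dyck path with 13 up-steps and 13 down-steps has semilength 13, so there are C_13 of them. So A = C_13 = 742900.
Non-crossing partitions of an n-element set are counted by C_n; here n = 7. So B = C_7 = 429.
A − B = 742900 − 429 = 742471.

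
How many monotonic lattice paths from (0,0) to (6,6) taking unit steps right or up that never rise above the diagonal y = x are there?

132

Monotone paths in an n×n grid that stay weakly below the diagonal are counted by C_n; here n = 6.
C_6 = 132.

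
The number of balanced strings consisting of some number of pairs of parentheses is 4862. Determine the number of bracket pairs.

Balanced strings of n bracket-pairs are counted by C_n, and C_9 = 4862.

9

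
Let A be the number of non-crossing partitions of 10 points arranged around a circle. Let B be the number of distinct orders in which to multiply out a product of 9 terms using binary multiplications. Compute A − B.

Non-crossing partitions of an n-element set are counted by C_n; here n = 10. So A = C_10 = 16796.
Bracketing 9 factors into binary products is counted by C_{9−1} = C_8. So B = C_8 = 1430.
A − B = 16796 − 1430 = 15366.

15366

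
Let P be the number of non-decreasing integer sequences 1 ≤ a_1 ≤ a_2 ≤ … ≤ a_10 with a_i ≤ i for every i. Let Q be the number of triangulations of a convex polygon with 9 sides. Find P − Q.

16367

Such sub-staircase sequences of length n are counted by C_n; here n = 10. So P = C_10 = 16796.
A convex 9-gon is triangulated into 7 triangles, and the number of such triangulations is the Catalan number C_{9−2} = C_7. So Q = C_7 = 429.
P − Q = 16796 − 429 = 16367.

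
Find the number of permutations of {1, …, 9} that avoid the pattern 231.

4862

Permutations of [n] avoiding any single length-3 pattern are counted by C_n; here n = 9.
C_9 = 4862.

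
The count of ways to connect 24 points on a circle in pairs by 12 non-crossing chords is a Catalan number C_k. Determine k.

12

Non-crossing perfect matchings of 2n points on a circle are counted by C_n; with 24 points, n = 12.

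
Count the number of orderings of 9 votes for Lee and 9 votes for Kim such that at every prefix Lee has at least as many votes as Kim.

Ballot sequences with n votes each where one side never trails are Dyck words, counted by C_n; here n = 9.
C_9 = C(18,9)/10 = 48620/10 = 4862.

4862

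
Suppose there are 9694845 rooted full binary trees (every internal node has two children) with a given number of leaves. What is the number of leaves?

16

Full binary trees with L leaves are counted by C_{L−1}; 9694845 = C_15.
So the index is 15, and the number of leaves is 15 + 1 = 16.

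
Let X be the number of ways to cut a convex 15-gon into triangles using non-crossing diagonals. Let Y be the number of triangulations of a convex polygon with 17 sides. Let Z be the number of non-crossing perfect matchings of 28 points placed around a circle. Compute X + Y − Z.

Triangulations of a convex m-gon are counted by C_{m−2}; with m = 15 this is C_13. So X = C_13 = 742900.
The number of triangulations of a 17-gon is the Catalan number C_15 (index = sides − 2). So Y = C_15 = 9694845.
Pairing 28 circle points by 14 non-crossing chords gives C_14 matchings. So Z = C_14 = 2674440.
X + Y − Z = 742900 + 9694845 − 2674440 = 7763305.

7763305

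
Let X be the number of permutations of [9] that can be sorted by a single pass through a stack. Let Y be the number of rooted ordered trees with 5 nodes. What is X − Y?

4848

By Knuth's characterisation, the stack-sortable permutations of length 9 are the 231-avoiders, numbering C_9. So X = C_9 = 4862.
Rooted ordered (plane) trees on m nodes have m−1 edges and are counted by C_{m−1}; m = 5 gives C_4. So Y = C_4 = 14.
X − Y = 4862 − 14 = 4848.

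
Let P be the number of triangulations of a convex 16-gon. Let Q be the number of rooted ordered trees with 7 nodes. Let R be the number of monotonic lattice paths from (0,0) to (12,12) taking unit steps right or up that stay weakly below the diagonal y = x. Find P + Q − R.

The number of triangulations of a 16-gon is the Catalan number C_14 (index = sides − 2). So P = C_14 = 2674440.
Rooted ordered (plane) trees on m nodes have m−1 edges and are counted by C_{m−1}; m = 7 gives C_6. So Q = C_6 = 132.
Sub-diagonal monotone paths from (0,0) to (12,12) biject with Dyck paths of semilength 12, giving C_12. So R = C_12 = 208012.
P + Q − R = 2674440 + 132 − 208012 = 2466560.

2466560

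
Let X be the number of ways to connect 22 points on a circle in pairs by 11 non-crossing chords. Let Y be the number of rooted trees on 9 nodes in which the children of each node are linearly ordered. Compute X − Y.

57356

Pairing 22 circle points by 11 non-crossing chords gives C_11 matchings. So X = C_11 = 58786.
Rooted ordered (plane) trees on m nodes have m−1 edges and are counted by C_{m−1}; m = 9 gives C_8. So Y = C_8 = 1430.
X − Y = 58786 − 1430 = 57356.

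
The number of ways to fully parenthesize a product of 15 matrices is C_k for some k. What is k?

14

Ways to associate a product of 15 factors correspond to binary trees on 15 leaves, so the count is C_14.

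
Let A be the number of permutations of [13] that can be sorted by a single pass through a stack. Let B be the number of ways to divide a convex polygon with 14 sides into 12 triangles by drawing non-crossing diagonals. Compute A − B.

By Knuth's characterisation, the stack-sortable permutations of length 13 are the 231-avoiders, numbering C_13. So A = C_13 = 742900.
A convex 14-gon is triangulated into 12 triangles, and the number of such triangulations is the Catalan number C_{14−2} = C_12. So B = C_12 = 208012.
A − B = 742900 − 208012 = 534888.

534888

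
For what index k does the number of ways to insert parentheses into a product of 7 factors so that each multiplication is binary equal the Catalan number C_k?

Bracketing 7 factors into binary products is counted by C_{7−1} = C_6.

6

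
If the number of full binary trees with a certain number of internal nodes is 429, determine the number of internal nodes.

Full binary trees with n internal nodes are counted by C_n. Since C_7 = 429, the index is 7.

7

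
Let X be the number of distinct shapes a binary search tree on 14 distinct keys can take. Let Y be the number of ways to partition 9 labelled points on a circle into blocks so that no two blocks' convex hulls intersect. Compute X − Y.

There are C_n binary search tree shapes on n keys; with n = 14 that is C_14. So X = C_14 = 2674440.
Non-crossing partitions of an n-element set are counted by C_n; here n = 9. So Y = C_9 = 4862.
X − Y = 2674440 − 4862 = 2669578.

2669578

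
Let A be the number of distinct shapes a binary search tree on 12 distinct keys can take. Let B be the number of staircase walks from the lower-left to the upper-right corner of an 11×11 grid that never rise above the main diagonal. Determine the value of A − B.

149226

There are C_n binary search tree shapes on n keys; with n = 12 that is C_12. So A = C_12 = 208012.
Monotone paths in an n×n grid that stay weakly below the diagonal are counted by C_n; here n = 11. So B = C_11 = 58786.
A − B = 208012 − 58786 = 149226.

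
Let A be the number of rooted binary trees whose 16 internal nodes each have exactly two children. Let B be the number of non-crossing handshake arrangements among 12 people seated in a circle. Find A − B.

35357538

Full binary trees with n internal nodes are counted by C_n; here n = 16. So A = C_16 = 35357670.
Non-crossing handshake pairings of 2n people are counted by C_n; 12 people gives n = 6. So B = C_6 = 132.
A − B = 35357670 − 132 = 35357538.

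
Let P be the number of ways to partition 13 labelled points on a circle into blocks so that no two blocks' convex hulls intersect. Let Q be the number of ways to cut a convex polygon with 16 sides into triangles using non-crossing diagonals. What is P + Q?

The non-crossing partitions of [13] form a lattice of size C_13. So P = C_13 = 742900.
A convex 16-gon is triangulated into 14 triangles, and the number of such triangulations is the Catalan number C_{16−2} = C_14. So Q = C_14 = 2674440.
P + Q = 742900 + 2674440 = 3417340.

3417340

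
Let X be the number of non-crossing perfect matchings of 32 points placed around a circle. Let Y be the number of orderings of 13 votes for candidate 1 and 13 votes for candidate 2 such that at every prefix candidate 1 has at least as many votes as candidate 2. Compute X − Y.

Non-crossing perfect matchings of 2n points on a circle are counted by C_n; with 32 points, n = 16. So X = C_16 = 35357670.
Ballot sequences with n votes each where one side never trails are Dyck words, counted by C_n; here n = 13. So Y = C_13 = 742900.
X − Y = 35357670 − 742900 = 34614770.

34614770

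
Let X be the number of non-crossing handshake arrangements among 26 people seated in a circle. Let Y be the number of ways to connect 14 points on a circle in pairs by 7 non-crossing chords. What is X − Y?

With 26 = 2·13 people, non-crossing handshake pairings are non-crossing perfect matchings on a circle, counted by C_13. So X = C_13 = 742900.
Pairing 14 circle points by 7 non-crossing chords gives C_7 matchings. So Y = C_7 = 429.
X − Y = 742900 − 429 = 742471.

742471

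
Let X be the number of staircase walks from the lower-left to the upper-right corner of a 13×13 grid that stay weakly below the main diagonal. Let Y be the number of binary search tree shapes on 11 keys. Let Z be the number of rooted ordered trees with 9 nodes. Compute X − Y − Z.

Monotone paths in an n×n grid that stay weakly below the diagonal are counted by C_n; here n = 13. So X = C_13 = 742900.
Rooted binary trees with 11 nodes (each child slot possibly empty) number C_11. So Y = C_11 = 58786.
A rooted plane tree on 9 nodes has 8 edges, and such trees are counted by C_8. So Z = C_8 = 1430.
X − Y − Z = 742900 − 58786 − 1430 = 682684.

682684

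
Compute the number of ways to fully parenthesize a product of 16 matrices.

9694845

Ways to associate a product of 16 factors correspond to binary trees on 16 leaves, so the count is C_15.
C_15 = C(30,15)/16 = 155117520/16 = 9694845.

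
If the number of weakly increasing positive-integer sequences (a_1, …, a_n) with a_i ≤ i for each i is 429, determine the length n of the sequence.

7

Such sub-staircase sequences of length n are counted by C_n; 429 = C_7.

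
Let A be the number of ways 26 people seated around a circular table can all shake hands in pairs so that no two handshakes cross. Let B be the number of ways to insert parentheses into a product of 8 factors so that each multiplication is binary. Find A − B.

Non-crossing handshake pairings of 2n people are counted by C_n; 26 people gives n = 13. So A = C_13 = 742900.
Bracketing 8 factors into binary products is counted by C_{8−1} = C_7. So B = C_7 = 429.
A − B = 742900 − 429 = 742471.

742471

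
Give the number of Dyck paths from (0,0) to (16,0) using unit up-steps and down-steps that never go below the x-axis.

1430

A Dyck path with 8 up-steps and 8 down-steps has semilength 8, so there are C_8 of them.
C_8 = C_7 · 2(2·7+1)/(7+2) = 429 · 30/9 = 1430.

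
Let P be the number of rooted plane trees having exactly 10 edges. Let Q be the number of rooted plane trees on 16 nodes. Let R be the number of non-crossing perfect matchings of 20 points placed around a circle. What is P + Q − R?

9694845

Rooted ordered trees with n edges are counted by C_n; here n = 10. So P = C_10 = 16796.
A rooted plane tree on 16 nodes has 15 edges, and such trees are counted by C_15. So Q = C_15 = 9694845.
Pairing 20 circle points by 10 non-crossing chords gives C_10 matchings. So R = C_10 = 16796.
P + Q − R = 16796 + 9694845 − 16796 = 9694845.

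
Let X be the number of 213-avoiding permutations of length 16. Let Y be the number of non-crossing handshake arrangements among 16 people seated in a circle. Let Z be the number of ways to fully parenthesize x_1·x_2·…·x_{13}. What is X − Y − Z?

Permutations of [n] avoiding any single length-3 pattern are counted by C_n; here n = 16. So X = C_16 = 35357670.
With 16 = 2·8 people, non-crossing handshake pairings are non-crossing perfect matchings on a circle, counted by C_8. So Y = C_8 = 1430.
Ways to associate a product of 13 factors correspond to binary trees on 13 leaves, so the count is C_12. So Z = C_12 = 208012.
X − Y − Z = 35357670 − 1430 − 208012 = 35148228.

35148228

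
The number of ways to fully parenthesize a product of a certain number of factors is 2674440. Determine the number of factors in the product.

15

Parenthesizations of m factors are counted by C_{m−1}. Since C_14 = 2674440, the index is 14.
So the index is 14, and the number of factors is 14 + 1 = 15.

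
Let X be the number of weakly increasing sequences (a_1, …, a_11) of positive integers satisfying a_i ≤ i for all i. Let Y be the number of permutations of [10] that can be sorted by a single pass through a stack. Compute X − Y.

Such sub-staircase sequences of length n are counted by C_n; here n = 11. So X = C_11 = 58786.
By Knuth's characterisation, the stack-sortable permutations of length 10 are the 231-avoiders, numbering C_10. So Y = C_10 = 16796.
X − Y = 58786 − 16796 = 41990.

41990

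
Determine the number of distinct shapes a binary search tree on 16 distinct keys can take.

35357670

Binary trees (left/right distinguished) on n nodes are counted by C_n; here n = 16.
C_16 = C(32,16)/17 = 601080390/17 = 35357670.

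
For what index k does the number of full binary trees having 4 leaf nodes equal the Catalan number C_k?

Full binary trees with 4 leaves have 4−1 = 3 internal nodes, so there are C_3 of them.

3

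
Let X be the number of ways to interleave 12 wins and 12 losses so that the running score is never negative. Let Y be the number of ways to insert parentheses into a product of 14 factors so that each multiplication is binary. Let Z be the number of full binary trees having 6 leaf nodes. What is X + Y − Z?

950870

Reading a vote for the leader as '(' and for the other as ')' turns such a sequence into a balanced string of 12 pairs, so the count is C_12. So X = C_12 = 208012.
Parenthesizations of m factors correspond to full binary trees with m leaves, counted by C_{m−1}; m = 14 gives C_13. So Y = C_13 = 742900.
A full binary tree with L leaves has L−1 internal nodes and is counted by C_{L−1}; L = 6 gives C_5. So Z = C_5 = 42.
X + Y − Z = 208012 + 742900 − 42 = 950870.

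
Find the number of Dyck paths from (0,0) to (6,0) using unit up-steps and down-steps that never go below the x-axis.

Dyck paths of semilength n (length 2n) are counted by C_n; here n = 3.
C_3 = 5.

5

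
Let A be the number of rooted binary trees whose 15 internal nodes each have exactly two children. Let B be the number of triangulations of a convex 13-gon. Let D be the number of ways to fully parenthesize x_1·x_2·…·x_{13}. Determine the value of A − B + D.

9844071

The number of full binary trees on 15 internal nodes is the Catalan number C_15. So A = C_15 = 9694845.
A convex 13-gon is triangulated into 11 triangles, and the number of such triangulations is the Catalan number C_{13−2} = C_11. So B = C_11 = 58786.
Ways to associate a product of 13 factors correspond to binary trees on 13 leaves, so the count is C_12. So D = C_12 = 208012.
A − B + D = 9694845 − 58786 + 208012 = 9844071.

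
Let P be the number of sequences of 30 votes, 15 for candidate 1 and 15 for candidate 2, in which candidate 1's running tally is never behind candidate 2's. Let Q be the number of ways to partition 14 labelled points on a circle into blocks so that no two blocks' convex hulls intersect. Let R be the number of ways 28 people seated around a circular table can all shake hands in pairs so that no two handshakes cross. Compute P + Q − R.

Reading a vote for the leader as '(' and for the other as ')' turns such a sequence into a balanced string of 15 pairs, so the count is C_15. So P = C_15 = 9694845.
Non-crossing partitions of an n-element set are counted by C_n; here n = 14. So Q = C_14 = 2674440.
Non-crossing handshake pairings of 2n people are counted by C_n; 28 people gives n = 14. So R = C_14 = 2674440.
P + Q − R = 9694845 + 2674440 − 2674440 = 9694845.

9694845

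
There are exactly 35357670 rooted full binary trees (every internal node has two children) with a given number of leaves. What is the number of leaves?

Full binary trees with L leaves are counted by C_{L−1}. Since C_16 = 35357670, the index is 16.
So the index is 16, and the number of leaves is 16 + 1 = 17.

17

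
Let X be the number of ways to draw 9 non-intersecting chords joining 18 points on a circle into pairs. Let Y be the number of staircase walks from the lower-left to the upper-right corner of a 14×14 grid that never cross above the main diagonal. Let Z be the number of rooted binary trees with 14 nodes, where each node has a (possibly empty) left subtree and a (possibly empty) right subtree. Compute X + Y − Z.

4862

Pairing 18 circle points by 9 non-crossing chords gives C_9 matchings. So X = C_9 = 4862.
Monotone paths in an n×n grid that stay weakly below the diagonal are counted by C_n; here n = 14. So Y = C_14 = 2674440.
There are C_n binary search tree shapes on n keys; with n = 14 that is C_14. So Z = C_14 = 2674440.
X + Y − Z = 4862 + 2674440 − 2674440 = 4862.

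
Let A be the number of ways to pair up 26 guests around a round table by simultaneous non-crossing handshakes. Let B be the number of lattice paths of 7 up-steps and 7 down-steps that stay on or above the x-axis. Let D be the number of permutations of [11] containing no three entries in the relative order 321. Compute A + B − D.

With 26 = 2·13 people, non-crossing handshake pairings are non-crossing perfect matchings on a circle, counted by C_13. So A = C_13 = 742900.
Dyck paths of semilength n (length 2n) are counted by C_n; here n = 7. So B = C_7 = 429.
For any fixed pattern of length 3, the pattern-avoiding permutations of [11] number C_11. So D = C_11 = 58786.
A + B − D = 742900 + 429 − 58786 = 684543.

684543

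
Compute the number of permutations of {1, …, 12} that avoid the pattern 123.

Permutations of [n] avoiding any single length-3 pattern are counted by C_n; here n = 12.
C_12 = 208012.

208012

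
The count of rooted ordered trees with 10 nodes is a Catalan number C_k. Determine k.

Rooted ordered (plane) trees on m nodes have m−1 edges and are counted by C_{m−1}; m = 10 gives C_9.

9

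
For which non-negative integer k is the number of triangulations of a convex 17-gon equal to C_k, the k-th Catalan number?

15

A convex 17-gon is triangulated into 15 triangles, and the number of such triangulations is the Catalan number C_{17−2} = C_15.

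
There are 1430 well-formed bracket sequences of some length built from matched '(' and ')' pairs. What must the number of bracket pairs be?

8

Balanced strings of n bracket-pairs are counted by C_n. The Catalan number equal to 1430 is C_8.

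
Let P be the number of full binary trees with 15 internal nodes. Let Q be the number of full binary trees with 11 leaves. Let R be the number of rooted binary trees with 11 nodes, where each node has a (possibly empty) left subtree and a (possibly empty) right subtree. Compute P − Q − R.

Full binary trees with n internal nodes are counted by C_n; here n = 15. So P = C_15 = 9694845.
A full binary tree with L leaves has L−1 internal nodes and is counted by C_{L−1}; L = 11 gives C_10. So Q = C_10 = 16796.
There are C_n binary search tree shapes on n keys; with n = 11 that is C_11. So R = C_11 = 58786.
P − Q − R = 9694845 − 16796 − 58786 = 9619263.

9619263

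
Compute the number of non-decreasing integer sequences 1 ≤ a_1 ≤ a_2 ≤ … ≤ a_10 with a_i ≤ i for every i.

16796

Weakly increasing sequences with a_i ≤ i biject with Dyck paths of semilength 10, so there are C_10.
C_10 = C(20,10)/11 = 184756/11 = 16796.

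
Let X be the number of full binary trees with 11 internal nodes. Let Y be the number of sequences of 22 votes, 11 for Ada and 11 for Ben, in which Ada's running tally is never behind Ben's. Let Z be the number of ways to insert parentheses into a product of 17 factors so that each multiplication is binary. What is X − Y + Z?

Full binary trees with n internal nodes are counted by C_n; here n = 11. So X = C_11 = 58786.
Reading a vote for the leader as '(' and for the other as ')' turns such a sequence into a balanced string of 11 pairs, so the count is C_11. So Y = C_11 = 58786.
Parenthesizations of m factors correspond to full binary trees with m leaves, counted by C_{m−1}; m = 17 gives C_16. So Z = C_16 = 35357670.
X − Y + Z = 58786 − 58786 + 35357670 = 35357670.

35357670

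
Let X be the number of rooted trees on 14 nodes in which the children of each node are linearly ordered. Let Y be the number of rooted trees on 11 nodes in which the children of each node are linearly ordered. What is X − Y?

726104

Rooted ordered (plane) trees on m nodes have m−1 edges and are counted by C_{m−1}; m = 14 gives C_13. So X = C_13 = 742900.
A rooted plane tree on 11 nodes has 10 edges, and such trees are counted by C_10. So Y = C_10 = 16796.
X − Y = 742900 − 16796 = 726104.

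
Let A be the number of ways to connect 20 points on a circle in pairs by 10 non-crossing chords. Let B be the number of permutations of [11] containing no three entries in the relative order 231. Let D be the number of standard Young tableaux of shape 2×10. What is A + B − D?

58786

Non-crossing perfect matchings of 2n points on a circle are counted by C_n; with 20 points, n = 10. So A = C_10 = 16796.
For any fixed pattern of length 3, the pattern-avoiding permutations of [11] number C_11. So B = C_11 = 58786.
Standard Young tableaux of shape 2×n are counted by C_n; here n = 10. So D = C_10 = 16796.
A + B − D = 16796 + 58786 − 16796 = 58786.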